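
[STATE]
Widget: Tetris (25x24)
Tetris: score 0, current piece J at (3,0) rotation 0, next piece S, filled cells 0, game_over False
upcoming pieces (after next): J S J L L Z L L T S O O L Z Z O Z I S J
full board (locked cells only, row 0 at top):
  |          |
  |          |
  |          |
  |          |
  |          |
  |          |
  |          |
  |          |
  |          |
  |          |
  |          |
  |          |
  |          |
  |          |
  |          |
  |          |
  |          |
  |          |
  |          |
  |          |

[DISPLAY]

   █      │Next:         
   ███    │ ░░           
          │░░            
          │              
          │              
          │              
          │Score:        
          │0             
          │              
          │              
          │              
          │              
          │              
          │              
          │              
          │              
          │              
          │              
          │              
          │              
          │              
          │              
          │              
          │              


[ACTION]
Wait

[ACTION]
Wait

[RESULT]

          │Next:         
          │ ░░           
   █      │░░            
   ███    │              
          │              
          │              
          │Score:        
          │0             
          │              
          │              
          │              
          │              
          │              
          │              
          │              
          │              
          │              
          │              
          │              
          │              
          │              
          │              
          │              
          │              


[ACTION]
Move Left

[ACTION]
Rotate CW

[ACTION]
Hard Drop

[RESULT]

    ░░    │Next:         
   ░░     │█             
          │███           
          │              
          │              
          │              
          │Score:        
          │0             
          │              
          │              
          │              
          │              
          │              
          │              
          │              
          │              
          │              
  ██      │              
  █       │              
  █       │              
          │              
          │              
          │              
          │              


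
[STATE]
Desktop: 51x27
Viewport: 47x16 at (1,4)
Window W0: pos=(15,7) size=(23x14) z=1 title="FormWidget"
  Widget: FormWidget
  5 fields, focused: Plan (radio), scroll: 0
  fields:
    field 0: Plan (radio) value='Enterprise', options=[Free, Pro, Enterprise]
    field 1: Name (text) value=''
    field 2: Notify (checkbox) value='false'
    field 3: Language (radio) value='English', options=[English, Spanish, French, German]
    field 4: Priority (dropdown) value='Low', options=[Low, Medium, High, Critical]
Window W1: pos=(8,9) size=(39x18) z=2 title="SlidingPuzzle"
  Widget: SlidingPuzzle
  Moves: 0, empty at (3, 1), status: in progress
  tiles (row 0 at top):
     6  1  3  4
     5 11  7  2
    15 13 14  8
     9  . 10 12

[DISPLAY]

                                               
                                               
                                               
              ┏━━━━━━━━━━━━━━━━━━━━━┓          
              ┃ FormWidget          ┃          
       ┏━━━━━━━━━━━━━━━━━━━━━━━━━━━━━━━━━━━━━┓ 
       ┃ SlidingPuzzle                       ┃ 
       ┠─────────────────────────────────────┨ 
       ┃┌────┬────┬────┬────┐                ┃ 
       ┃│  6 │  1 │  3 │  4 │                ┃ 
       ┃├────┼────┼────┼────┤                ┃ 
       ┃│  5 │ 11 │  7 │  2 │                ┃ 
       ┃├────┼────┼────┼────┤                ┃ 
       ┃│ 15 │ 13 │ 14 │  8 │                ┃ 
       ┃├────┼────┼────┼────┤                ┃ 
       ┃│  9 │    │ 10 │ 12 │                ┃ 


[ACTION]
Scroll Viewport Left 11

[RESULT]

                                               
                                               
                                               
               ┏━━━━━━━━━━━━━━━━━━━━━┓         
               ┃ FormWidget          ┃         
        ┏━━━━━━━━━━━━━━━━━━━━━━━━━━━━━━━━━━━━━┓
        ┃ SlidingPuzzle                       ┃
        ┠─────────────────────────────────────┨
        ┃┌────┬────┬────┬────┐                ┃
        ┃│  6 │  1 │  3 │  4 │                ┃
        ┃├────┼────┼────┼────┤                ┃
        ┃│  5 │ 11 │  7 │  2 │                ┃
        ┃├────┼────┼────┼────┤                ┃
        ┃│ 15 │ 13 │ 14 │  8 │                ┃
        ┃├────┼────┼────┼────┤                ┃
        ┃│  9 │    │ 10 │ 12 │                ┃


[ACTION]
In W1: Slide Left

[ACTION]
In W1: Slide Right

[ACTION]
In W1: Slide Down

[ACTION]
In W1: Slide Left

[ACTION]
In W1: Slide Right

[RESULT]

                                               
                                               
                                               
               ┏━━━━━━━━━━━━━━━━━━━━━┓         
               ┃ FormWidget          ┃         
        ┏━━━━━━━━━━━━━━━━━━━━━━━━━━━━━━━━━━━━━┓
        ┃ SlidingPuzzle                       ┃
        ┠─────────────────────────────────────┨
        ┃┌────┬────┬────┬────┐                ┃
        ┃│  6 │  1 │  3 │  4 │                ┃
        ┃├────┼────┼────┼────┤                ┃
        ┃│  5 │ 11 │  7 │  2 │                ┃
        ┃├────┼────┼────┼────┤                ┃
        ┃│ 15 │    │ 14 │  8 │                ┃
        ┃├────┼────┼────┼────┤                ┃
        ┃│  9 │ 13 │ 10 │ 12 │                ┃


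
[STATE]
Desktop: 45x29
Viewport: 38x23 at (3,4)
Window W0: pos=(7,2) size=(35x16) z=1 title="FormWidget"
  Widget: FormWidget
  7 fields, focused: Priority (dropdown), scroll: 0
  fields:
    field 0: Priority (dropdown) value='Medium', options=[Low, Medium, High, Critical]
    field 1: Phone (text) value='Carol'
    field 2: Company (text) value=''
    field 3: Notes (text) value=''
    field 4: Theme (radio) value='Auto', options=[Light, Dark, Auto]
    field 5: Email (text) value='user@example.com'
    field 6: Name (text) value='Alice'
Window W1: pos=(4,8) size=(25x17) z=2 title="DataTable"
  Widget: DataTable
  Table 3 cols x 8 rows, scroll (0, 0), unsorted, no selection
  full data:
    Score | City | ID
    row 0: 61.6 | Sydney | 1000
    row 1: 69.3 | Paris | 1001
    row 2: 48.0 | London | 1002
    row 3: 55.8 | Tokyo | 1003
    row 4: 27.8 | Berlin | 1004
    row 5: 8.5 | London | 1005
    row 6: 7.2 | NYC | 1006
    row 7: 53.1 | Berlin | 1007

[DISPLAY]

    ┠─────────────────────────────────
    ┃> Priority:   [Medium          ▼]
    ┃  Phone:      [Carol            ]
    ┃  Company:    [                 ]
 ┏━━━━━━━━━━━━━━━━━━━━━━━┓           ]
 ┃ DataTable             ┃ht  ( ) Dark
 ┠───────────────────────┨xample.com ]
 ┃Score│City  │ID        ┃           ]
 ┃─────┼──────┼────      ┃            
 ┃61.6 │Sydney│1000      ┃            
 ┃69.3 │Paris │1001      ┃            
 ┃48.0 │London│1002      ┃            
 ┃55.8 │Tokyo │1003      ┃            
 ┃27.8 │Berlin│1004      ┃━━━━━━━━━━━━
 ┃8.5  │London│1005      ┃            
 ┃7.2  │NYC   │1006      ┃            
 ┃53.1 │Berlin│1007      ┃            
 ┃                       ┃            
 ┃                       ┃            
 ┃                       ┃            
 ┗━━━━━━━━━━━━━━━━━━━━━━━┛            
                                      
                                      


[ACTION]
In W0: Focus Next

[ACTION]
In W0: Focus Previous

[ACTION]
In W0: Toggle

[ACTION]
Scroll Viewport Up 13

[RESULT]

                                      
                                      
    ┏━━━━━━━━━━━━━━━━━━━━━━━━━━━━━━━━━
    ┃ FormWidget                      
    ┠─────────────────────────────────
    ┃> Priority:   [Medium          ▼]
    ┃  Phone:      [Carol            ]
    ┃  Company:    [                 ]
 ┏━━━━━━━━━━━━━━━━━━━━━━━┓           ]
 ┃ DataTable             ┃ht  ( ) Dark
 ┠───────────────────────┨xample.com ]
 ┃Score│City  │ID        ┃           ]
 ┃─────┼──────┼────      ┃            
 ┃61.6 │Sydney│1000      ┃            
 ┃69.3 │Paris │1001      ┃            
 ┃48.0 │London│1002      ┃            
 ┃55.8 │Tokyo │1003      ┃            
 ┃27.8 │Berlin│1004      ┃━━━━━━━━━━━━
 ┃8.5  │London│1005      ┃            
 ┃7.2  │NYC   │1006      ┃            
 ┃53.1 │Berlin│1007      ┃            
 ┃                       ┃            
 ┃                       ┃            


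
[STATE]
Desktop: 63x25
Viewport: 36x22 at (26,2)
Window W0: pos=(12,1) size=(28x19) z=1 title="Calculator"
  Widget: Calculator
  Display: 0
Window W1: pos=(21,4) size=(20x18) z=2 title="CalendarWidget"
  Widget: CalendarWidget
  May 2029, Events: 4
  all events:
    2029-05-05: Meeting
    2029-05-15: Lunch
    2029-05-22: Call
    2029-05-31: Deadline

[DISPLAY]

             ┃                      
─────────────┨                      
━━━━━━━━━━━━━━┓                     
endarWidget   ┃                     
──────────────┨                     
 May 2029     ┃                     
u We Th Fr Sa ┃                     
1  2  3  4  5*┃                     
8  9 10 11 12 ┃                     
5* 16 17 18 19┃                     
2* 23 24 25 26┃                     
9 30 31*      ┃                     
              ┃                     
              ┃                     
              ┃                     
              ┃                     
              ┃                     
              ┃                     
              ┃                     
━━━━━━━━━━━━━━┛                     
                                    
                                    


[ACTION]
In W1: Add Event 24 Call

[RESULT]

             ┃                      
─────────────┨                      
━━━━━━━━━━━━━━┓                     
endarWidget   ┃                     
──────────────┨                     
 May 2029     ┃                     
u We Th Fr Sa ┃                     
1  2  3  4  5*┃                     
8  9 10 11 12 ┃                     
5* 16 17 18 19┃                     
2* 23 24* 25 2┃                     
9 30 31*      ┃                     
              ┃                     
              ┃                     
              ┃                     
              ┃                     
              ┃                     
              ┃                     
              ┃                     
━━━━━━━━━━━━━━┛                     
                                    
                                    


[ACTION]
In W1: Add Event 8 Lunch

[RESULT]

             ┃                      
─────────────┨                      
━━━━━━━━━━━━━━┓                     
endarWidget   ┃                     
──────────────┨                     
 May 2029     ┃                     
u We Th Fr Sa ┃                     
1  2  3  4  5*┃                     
8*  9 10 11 12┃                     
5* 16 17 18 19┃                     
2* 23 24* 25 2┃                     
9 30 31*      ┃                     
              ┃                     
              ┃                     
              ┃                     
              ┃                     
              ┃                     
              ┃                     
              ┃                     
━━━━━━━━━━━━━━┛                     
                                    
                                    


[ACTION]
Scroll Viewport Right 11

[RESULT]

            ┃                       
────────────┨                       
━━━━━━━━━━━━━┓                      
ndarWidget   ┃                      
─────────────┨                      
May 2029     ┃                      
 We Th Fr Sa ┃                      
  2  3  4  5*┃                      
*  9 10 11 12┃                      
* 16 17 18 19┃                      
* 23 24* 25 2┃                      
 30 31*      ┃                      
             ┃                      
             ┃                      
             ┃                      
             ┃                      
             ┃                      
             ┃                      
             ┃                      
━━━━━━━━━━━━━┛                      
                                    
                                    


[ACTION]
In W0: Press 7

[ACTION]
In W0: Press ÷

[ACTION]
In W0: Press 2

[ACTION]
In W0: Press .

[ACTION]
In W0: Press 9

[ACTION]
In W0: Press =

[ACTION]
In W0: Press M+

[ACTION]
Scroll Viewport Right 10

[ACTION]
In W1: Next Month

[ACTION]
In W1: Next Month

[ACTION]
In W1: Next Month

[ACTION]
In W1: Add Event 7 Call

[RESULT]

            ┃                       
────────────┨                       
━━━━━━━━━━━━━┓                      
ndarWidget   ┃                      
─────────────┨                      
gust 2029    ┃                      
 We Th Fr Sa ┃                      
  1  2  3  4 ┃                      
*  8  9 10 11┃                      
 15 16 17 18 ┃                      
 22 23 24 25 ┃                      
 29 30 31    ┃                      
             ┃                      
             ┃                      
             ┃                      
             ┃                      
             ┃                      
             ┃                      
             ┃                      
━━━━━━━━━━━━━┛                      
                                    
                                    


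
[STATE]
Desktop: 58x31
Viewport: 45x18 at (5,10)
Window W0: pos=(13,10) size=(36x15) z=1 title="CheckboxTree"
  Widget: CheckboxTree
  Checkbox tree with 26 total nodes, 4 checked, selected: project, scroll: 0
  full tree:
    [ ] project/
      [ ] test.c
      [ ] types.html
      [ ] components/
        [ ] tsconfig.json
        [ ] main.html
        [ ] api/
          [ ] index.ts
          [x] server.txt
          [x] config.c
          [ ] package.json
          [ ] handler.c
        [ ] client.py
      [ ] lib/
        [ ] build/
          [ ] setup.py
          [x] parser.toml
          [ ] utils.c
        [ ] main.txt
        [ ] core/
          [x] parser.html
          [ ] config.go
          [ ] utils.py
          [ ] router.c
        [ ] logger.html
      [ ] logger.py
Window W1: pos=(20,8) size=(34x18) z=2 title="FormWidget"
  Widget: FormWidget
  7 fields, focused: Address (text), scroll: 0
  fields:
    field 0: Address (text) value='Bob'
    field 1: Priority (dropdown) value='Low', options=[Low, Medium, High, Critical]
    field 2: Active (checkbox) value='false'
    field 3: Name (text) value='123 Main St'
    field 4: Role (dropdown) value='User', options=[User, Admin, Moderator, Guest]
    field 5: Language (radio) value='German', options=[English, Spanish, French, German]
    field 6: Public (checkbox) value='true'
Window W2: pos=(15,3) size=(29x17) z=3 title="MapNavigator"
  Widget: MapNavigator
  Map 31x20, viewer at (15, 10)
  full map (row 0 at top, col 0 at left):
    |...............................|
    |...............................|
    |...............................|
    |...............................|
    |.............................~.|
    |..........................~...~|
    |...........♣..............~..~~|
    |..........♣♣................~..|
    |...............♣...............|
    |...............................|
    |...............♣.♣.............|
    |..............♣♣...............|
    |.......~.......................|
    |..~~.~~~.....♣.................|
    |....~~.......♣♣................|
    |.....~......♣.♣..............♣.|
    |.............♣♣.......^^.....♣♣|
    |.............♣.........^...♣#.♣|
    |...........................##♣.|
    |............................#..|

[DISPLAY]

        ┏━┃.............♣.............┃──────
        ┃ ┃...........................┃      
        ┠─┃.............@.♣...........┃      
        ┃>┃............♣♣.............┃      
        ┃ ┃.....~.....................┃ St   
        ┃ ┃~~.~~~.....♣...............┃      
        ┃ ┃..~~.......♣♣..............┃sh  ( 
        ┃ ┃...~......♣.♣..............┃      
        ┃ ┃...........♣♣.......^^.....┃      
        ┃ ┗━━━━━━━━━━━━━━━━━━━━━━━━━━━┛      
        ┃      ┃                             
        ┃      ┃                             
        ┃      ┃                             
        ┃      ┃                             
        ┗━━━━━━┃                             
               ┗━━━━━━━━━━━━━━━━━━━━━━━━━━━━━
                                             
                                             


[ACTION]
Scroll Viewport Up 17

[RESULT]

                                             
                                             
                                             
          ┏━━━━━━━━━━━━━━━━━━━━━━━━━━━┓      
          ┃ MapNavigator              ┃      
          ┠───────────────────────────┨      
          ┃...........................┃      
          ┃........................~..┃      
          ┃.........♣..............~..┃━━━━━━
          ┃........♣♣................~┃      
        ┏━┃.............♣.............┃──────
        ┃ ┃...........................┃      
        ┠─┃.............@.♣...........┃      
        ┃>┃............♣♣.............┃      
        ┃ ┃.....~.....................┃ St   
        ┃ ┃~~.~~~.....♣...............┃      
        ┃ ┃..~~.......♣♣..............┃sh  ( 
        ┃ ┃...~......♣.♣..............┃      


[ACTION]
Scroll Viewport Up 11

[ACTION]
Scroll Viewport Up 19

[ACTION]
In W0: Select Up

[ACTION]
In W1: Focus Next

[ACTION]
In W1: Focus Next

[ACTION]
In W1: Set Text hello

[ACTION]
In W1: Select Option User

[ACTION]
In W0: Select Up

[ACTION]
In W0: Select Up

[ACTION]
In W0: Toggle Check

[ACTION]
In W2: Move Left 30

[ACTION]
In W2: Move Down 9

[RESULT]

                                             
                                             
                                             
          ┏━━━━━━━━━━━━━━━━━━━━━━━━━━━┓      
          ┃ MapNavigator              ┃      
          ┠───────────────────────────┨      
          ┃             ..~~.~~~.....♣┃      
          ┃             ....~~.......♣┃      
          ┃             .....~......♣.┃━━━━━━
          ┃             .............♣┃      
        ┏━┃             .............♣┃──────
        ┃ ┃             ..............┃      
        ┠─┃             @.............┃      
        ┃>┃                           ┃      
        ┃ ┃                           ┃ St   
        ┃ ┃                           ┃      
        ┃ ┃                           ┃sh  ( 
        ┃ ┃                           ┃      


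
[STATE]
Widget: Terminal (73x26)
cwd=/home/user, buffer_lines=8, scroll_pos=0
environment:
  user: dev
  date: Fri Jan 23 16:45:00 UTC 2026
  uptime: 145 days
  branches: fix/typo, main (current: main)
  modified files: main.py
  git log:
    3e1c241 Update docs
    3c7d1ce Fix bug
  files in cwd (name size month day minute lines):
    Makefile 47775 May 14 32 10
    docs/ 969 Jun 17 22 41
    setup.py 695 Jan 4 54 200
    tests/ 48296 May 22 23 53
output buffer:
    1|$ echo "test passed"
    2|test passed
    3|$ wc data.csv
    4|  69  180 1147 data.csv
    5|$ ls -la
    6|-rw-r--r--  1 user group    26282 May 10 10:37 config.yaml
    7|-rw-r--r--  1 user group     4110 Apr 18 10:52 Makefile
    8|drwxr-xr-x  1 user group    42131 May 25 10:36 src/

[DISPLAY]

$ echo "test passed"                                                     
test passed                                                              
$ wc data.csv                                                            
  69  180 1147 data.csv                                                  
$ ls -la                                                                 
-rw-r--r--  1 user group    26282 May 10 10:37 config.yaml               
-rw-r--r--  1 user group     4110 Apr 18 10:52 Makefile                  
drwxr-xr-x  1 user group    42131 May 25 10:36 src/                      
$ █                                                                      
                                                                         
                                                                         
                                                                         
                                                                         
                                                                         
                                                                         
                                                                         
                                                                         
                                                                         
                                                                         
                                                                         
                                                                         
                                                                         
                                                                         
                                                                         
                                                                         
                                                                         


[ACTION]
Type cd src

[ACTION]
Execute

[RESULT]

$ echo "test passed"                                                     
test passed                                                              
$ wc data.csv                                                            
  69  180 1147 data.csv                                                  
$ ls -la                                                                 
-rw-r--r--  1 user group    26282 May 10 10:37 config.yaml               
-rw-r--r--  1 user group     4110 Apr 18 10:52 Makefile                  
drwxr-xr-x  1 user group    42131 May 25 10:36 src/                      
$ cd src                                                                 
                                                                         
$ █                                                                      
                                                                         
                                                                         
                                                                         
                                                                         
                                                                         
                                                                         
                                                                         
                                                                         
                                                                         
                                                                         
                                                                         
                                                                         
                                                                         
                                                                         
                                                                         


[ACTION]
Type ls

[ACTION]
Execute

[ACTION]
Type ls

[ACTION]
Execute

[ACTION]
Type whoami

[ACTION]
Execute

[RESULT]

$ echo "test passed"                                                     
test passed                                                              
$ wc data.csv                                                            
  69  180 1147 data.csv                                                  
$ ls -la                                                                 
-rw-r--r--  1 user group    26282 May 10 10:37 config.yaml               
-rw-r--r--  1 user group     4110 Apr 18 10:52 Makefile                  
drwxr-xr-x  1 user group    42131 May 25 10:36 src/                      
$ cd src                                                                 
                                                                         
$ ls                                                                     
Makefile  docs/  setup.py  tests/                                        
$ ls                                                                     
Makefile  docs/  setup.py  tests/                                        
$ whoami                                                                 
dev                                                                      
$ █                                                                      
                                                                         
                                                                         
                                                                         
                                                                         
                                                                         
                                                                         
                                                                         
                                                                         
                                                                         


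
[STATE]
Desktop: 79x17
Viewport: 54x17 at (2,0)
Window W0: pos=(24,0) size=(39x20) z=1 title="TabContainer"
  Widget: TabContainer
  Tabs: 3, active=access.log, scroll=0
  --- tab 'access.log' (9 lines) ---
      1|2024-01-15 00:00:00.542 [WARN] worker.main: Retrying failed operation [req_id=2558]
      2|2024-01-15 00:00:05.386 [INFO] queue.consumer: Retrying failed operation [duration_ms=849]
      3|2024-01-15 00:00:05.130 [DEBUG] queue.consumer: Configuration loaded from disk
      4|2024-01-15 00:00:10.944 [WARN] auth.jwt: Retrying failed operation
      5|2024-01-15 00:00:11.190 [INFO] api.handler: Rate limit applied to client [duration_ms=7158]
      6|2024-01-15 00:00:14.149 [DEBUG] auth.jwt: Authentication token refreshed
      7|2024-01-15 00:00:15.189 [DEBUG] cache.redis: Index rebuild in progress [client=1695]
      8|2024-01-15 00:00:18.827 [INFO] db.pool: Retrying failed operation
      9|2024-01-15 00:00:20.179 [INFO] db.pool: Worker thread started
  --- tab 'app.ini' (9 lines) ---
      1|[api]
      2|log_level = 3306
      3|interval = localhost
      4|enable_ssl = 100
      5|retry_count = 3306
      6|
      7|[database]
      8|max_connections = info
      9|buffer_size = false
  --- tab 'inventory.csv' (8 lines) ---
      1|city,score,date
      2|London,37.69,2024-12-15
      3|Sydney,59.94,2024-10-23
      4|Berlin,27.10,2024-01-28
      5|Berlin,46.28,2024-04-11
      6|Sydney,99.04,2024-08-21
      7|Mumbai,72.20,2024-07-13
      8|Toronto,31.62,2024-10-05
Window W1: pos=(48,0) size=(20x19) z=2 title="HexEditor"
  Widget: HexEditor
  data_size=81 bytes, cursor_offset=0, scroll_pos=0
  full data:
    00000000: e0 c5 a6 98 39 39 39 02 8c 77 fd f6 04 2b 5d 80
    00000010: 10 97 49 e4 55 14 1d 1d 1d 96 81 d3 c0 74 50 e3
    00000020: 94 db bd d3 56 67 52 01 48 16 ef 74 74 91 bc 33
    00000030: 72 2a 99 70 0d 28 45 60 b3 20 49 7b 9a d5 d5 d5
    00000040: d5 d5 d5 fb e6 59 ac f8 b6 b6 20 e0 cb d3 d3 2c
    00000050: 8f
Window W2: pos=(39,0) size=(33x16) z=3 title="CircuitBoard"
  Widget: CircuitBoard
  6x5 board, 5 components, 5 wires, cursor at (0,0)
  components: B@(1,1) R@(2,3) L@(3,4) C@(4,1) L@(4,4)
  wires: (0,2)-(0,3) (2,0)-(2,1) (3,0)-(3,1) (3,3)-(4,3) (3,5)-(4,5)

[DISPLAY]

                      ┏━━━━━━━━━━━━━━┏━━━━━━━━━━━━━━━━
                      ┃ TabContainer ┃ CircuitBoard   
                      ┠──────────────┠────────────────
                      ┃[access.log]│ ┃   0 1 2 3 4 5  
                      ┃──────────────┃0  [.]      · ─ 
                      ┃2024-01-15 00:┃                
                      ┃2024-01-15 00:┃1       B       
                      ┃2024-01-15 00:┃                
                      ┃2024-01-15 00:┃2   · ─ ·       
                      ┃2024-01-15 00:┃                
                      ┃2024-01-15 00:┃3   · ─ ·       
                      ┃2024-01-15 00:┃                
                      ┃2024-01-15 00:┃4       C       
                      ┃2024-01-15 00:┃Cursor: (0,0)   
                      ┃              ┃                
                      ┃              ┗━━━━━━━━━━━━━━━━
                      ┃                       ┃       


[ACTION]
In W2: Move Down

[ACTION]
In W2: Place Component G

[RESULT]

                      ┏━━━━━━━━━━━━━━┏━━━━━━━━━━━━━━━━
                      ┃ TabContainer ┃ CircuitBoard   
                      ┠──────────────┠────────────────
                      ┃[access.log]│ ┃   0 1 2 3 4 5  
                      ┃──────────────┃0           · ─ 
                      ┃2024-01-15 00:┃                
                      ┃2024-01-15 00:┃1  [G]  B       
                      ┃2024-01-15 00:┃                
                      ┃2024-01-15 00:┃2   · ─ ·       
                      ┃2024-01-15 00:┃                
                      ┃2024-01-15 00:┃3   · ─ ·       
                      ┃2024-01-15 00:┃                
                      ┃2024-01-15 00:┃4       C       
                      ┃2024-01-15 00:┃Cursor: (1,0)   
                      ┃              ┃                
                      ┃              ┗━━━━━━━━━━━━━━━━
                      ┃                       ┃       


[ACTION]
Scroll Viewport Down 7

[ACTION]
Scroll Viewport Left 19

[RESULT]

                        ┏━━━━━━━━━━━━━━┏━━━━━━━━━━━━━━
                        ┃ TabContainer ┃ CircuitBoard 
                        ┠──────────────┠──────────────
                        ┃[access.log]│ ┃   0 1 2 3 4 5
                        ┃──────────────┃0           · 
                        ┃2024-01-15 00:┃              
                        ┃2024-01-15 00:┃1  [G]  B     
                        ┃2024-01-15 00:┃              
                        ┃2024-01-15 00:┃2   · ─ ·     
                        ┃2024-01-15 00:┃              
                        ┃2024-01-15 00:┃3   · ─ ·     
                        ┃2024-01-15 00:┃              
                        ┃2024-01-15 00:┃4       C     
                        ┃2024-01-15 00:┃Cursor: (1,0) 
                        ┃              ┃              
                        ┃              ┗━━━━━━━━━━━━━━
                        ┃                       ┃     


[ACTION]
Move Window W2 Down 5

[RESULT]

                        ┏━━━━━━━━━━━━━━━━━━━━━━━┏━━━━━
                        ┃ TabContainer ┏━━━━━━━━━━━━━━
                        ┠──────────────┃ CircuitBoard 
                        ┃[access.log]│ ┠──────────────
                        ┃──────────────┃   0 1 2 3 4 5
                        ┃2024-01-15 00:┃0           · 
                        ┃2024-01-15 00:┃              
                        ┃2024-01-15 00:┃1  [G]  B     
                        ┃2024-01-15 00:┃              
                        ┃2024-01-15 00:┃2   · ─ ·     
                        ┃2024-01-15 00:┃              
                        ┃2024-01-15 00:┃3   · ─ ·     
                        ┃2024-01-15 00:┃              
                        ┃2024-01-15 00:┃4       C     
                        ┃              ┃Cursor: (1,0) 
                        ┃              ┃              
                        ┃              ┗━━━━━━━━━━━━━━


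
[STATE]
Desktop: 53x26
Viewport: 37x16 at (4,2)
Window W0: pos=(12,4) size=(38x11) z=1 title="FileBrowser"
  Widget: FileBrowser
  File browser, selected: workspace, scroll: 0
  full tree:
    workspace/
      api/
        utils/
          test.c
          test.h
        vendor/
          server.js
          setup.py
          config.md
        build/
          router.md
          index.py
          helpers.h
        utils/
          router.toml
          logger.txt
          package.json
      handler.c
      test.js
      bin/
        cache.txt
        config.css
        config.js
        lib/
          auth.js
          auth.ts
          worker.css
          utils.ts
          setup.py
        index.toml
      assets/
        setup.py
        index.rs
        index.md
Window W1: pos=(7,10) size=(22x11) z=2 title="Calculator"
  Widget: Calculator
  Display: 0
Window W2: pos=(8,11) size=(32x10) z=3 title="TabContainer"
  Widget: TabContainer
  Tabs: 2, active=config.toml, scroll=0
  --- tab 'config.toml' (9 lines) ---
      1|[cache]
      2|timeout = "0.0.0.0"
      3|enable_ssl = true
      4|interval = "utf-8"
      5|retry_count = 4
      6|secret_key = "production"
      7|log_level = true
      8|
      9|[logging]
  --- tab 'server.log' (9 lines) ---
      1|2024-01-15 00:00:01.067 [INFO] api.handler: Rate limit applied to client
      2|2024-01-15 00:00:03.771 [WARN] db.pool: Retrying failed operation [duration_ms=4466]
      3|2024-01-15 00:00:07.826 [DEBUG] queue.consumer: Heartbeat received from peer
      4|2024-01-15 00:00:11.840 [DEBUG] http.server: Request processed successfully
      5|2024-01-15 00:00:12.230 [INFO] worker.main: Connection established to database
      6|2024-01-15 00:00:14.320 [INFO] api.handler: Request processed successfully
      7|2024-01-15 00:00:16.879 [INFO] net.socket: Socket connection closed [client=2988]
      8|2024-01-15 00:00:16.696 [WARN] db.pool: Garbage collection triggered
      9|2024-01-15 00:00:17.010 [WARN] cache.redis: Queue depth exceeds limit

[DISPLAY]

                                     
                                     
        ┏━━━━━━━━━━━━━━━━━━━━━━━━━━━━
        ┃ FileBrowser                
        ┠────────────────────────────
        ┃> [-] workspace/            
        ┃    [+] api/                
        ┃    handler.c               
   ┏━━━━━━━━━━━━━━━━━━━━┓            
   ┃┏━━━━━━━━━━━━━━━━━━━━━━━━━━━━━━┓ 
   ┠┃ TabContainer                 ┃ 
   ┃┠──────────────────────────────┨ 
   ┃┃[config.toml]│ server.log     ┃━
   ┃┃──────────────────────────────┃ 
   ┃┃[cache]                       ┃ 
   ┃┃timeout = "0.0.0.0"           ┃ 


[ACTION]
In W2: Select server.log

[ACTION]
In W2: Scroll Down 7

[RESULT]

                                     
                                     
        ┏━━━━━━━━━━━━━━━━━━━━━━━━━━━━
        ┃ FileBrowser                
        ┠────────────────────────────
        ┃> [-] workspace/            
        ┃    [+] api/                
        ┃    handler.c               
   ┏━━━━━━━━━━━━━━━━━━━━┓            
   ┃┏━━━━━━━━━━━━━━━━━━━━━━━━━━━━━━┓ 
   ┠┃ TabContainer                 ┃ 
   ┃┠──────────────────────────────┨ 
   ┃┃ config.toml │[server.log]    ┃━
   ┃┃──────────────────────────────┃ 
   ┃┃2024-01-15 00:00:16.696 [WARN]┃ 
   ┃┃2024-01-15 00:00:17.010 [WARN]┃ 


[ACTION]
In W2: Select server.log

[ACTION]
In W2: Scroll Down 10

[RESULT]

                                     
                                     
        ┏━━━━━━━━━━━━━━━━━━━━━━━━━━━━
        ┃ FileBrowser                
        ┠────────────────────────────
        ┃> [-] workspace/            
        ┃    [+] api/                
        ┃    handler.c               
   ┏━━━━━━━━━━━━━━━━━━━━┓            
   ┃┏━━━━━━━━━━━━━━━━━━━━━━━━━━━━━━┓ 
   ┠┃ TabContainer                 ┃ 
   ┃┠──────────────────────────────┨ 
   ┃┃ config.toml │[server.log]    ┃━
   ┃┃──────────────────────────────┃ 
   ┃┃2024-01-15 00:00:17.010 [WARN]┃ 
   ┃┃                              ┃ 


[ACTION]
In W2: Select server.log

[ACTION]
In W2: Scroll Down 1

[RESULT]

                                     
                                     
        ┏━━━━━━━━━━━━━━━━━━━━━━━━━━━━
        ┃ FileBrowser                
        ┠────────────────────────────
        ┃> [-] workspace/            
        ┃    [+] api/                
        ┃    handler.c               
   ┏━━━━━━━━━━━━━━━━━━━━┓            
   ┃┏━━━━━━━━━━━━━━━━━━━━━━━━━━━━━━┓ 
   ┠┃ TabContainer                 ┃ 
   ┃┠──────────────────────────────┨ 
   ┃┃ config.toml │[server.log]    ┃━
   ┃┃──────────────────────────────┃ 
   ┃┃2024-01-15 00:00:03.771 [WARN]┃ 
   ┃┃2024-01-15 00:00:07.826 [DEBUG┃ 
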